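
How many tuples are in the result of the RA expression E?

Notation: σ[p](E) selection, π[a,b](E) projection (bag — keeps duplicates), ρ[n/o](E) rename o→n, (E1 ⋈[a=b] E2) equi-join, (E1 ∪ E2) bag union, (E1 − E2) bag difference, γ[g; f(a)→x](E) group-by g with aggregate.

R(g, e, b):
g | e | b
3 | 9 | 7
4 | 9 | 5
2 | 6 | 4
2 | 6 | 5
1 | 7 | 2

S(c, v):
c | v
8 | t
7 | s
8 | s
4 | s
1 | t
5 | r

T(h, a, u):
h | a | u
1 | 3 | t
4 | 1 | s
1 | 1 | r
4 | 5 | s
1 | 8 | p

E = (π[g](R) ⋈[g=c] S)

Per-node cardinality:
  R → 5
  π[g](R) → 5
  S → 6
  (π[g](R) ⋈[g=c] S) → 2

|E| = 2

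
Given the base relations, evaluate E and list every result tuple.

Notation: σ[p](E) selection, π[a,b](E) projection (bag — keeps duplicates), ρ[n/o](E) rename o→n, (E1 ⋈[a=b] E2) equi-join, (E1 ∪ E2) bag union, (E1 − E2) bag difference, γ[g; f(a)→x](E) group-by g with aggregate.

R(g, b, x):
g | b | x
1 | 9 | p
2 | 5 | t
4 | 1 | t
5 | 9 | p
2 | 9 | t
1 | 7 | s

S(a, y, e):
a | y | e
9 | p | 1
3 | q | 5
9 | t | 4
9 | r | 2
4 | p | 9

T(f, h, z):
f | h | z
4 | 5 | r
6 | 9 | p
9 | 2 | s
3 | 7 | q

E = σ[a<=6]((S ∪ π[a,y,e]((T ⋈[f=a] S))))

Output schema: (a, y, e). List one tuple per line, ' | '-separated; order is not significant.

Stepwise |·|:
  S → 5
  T → 4
  S → 5
  (T ⋈[f=a] S) → 5
  π[a,y,e]((T ⋈[f=a] S)) → 5
  (S ∪ π[a,y,e]((T ⋈[f=a] S))) → 10
  σ[a<=6]((S ∪ π[a,y,e]((T ⋈[f=a] S)))) → 4

== RESULT ==
a | y | e
3 | q | 5
3 | q | 5
4 | p | 9
4 | p | 9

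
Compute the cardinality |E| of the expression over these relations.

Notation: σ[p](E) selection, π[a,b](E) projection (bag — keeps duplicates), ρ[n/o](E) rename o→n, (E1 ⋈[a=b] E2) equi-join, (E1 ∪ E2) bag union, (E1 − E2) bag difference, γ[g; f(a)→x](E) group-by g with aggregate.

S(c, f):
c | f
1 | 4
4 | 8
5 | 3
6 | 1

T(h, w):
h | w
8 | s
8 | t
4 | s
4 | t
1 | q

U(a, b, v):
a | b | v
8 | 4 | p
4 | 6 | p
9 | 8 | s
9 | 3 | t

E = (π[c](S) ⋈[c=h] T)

Per-node cardinality:
  S → 4
  π[c](S) → 4
  T → 5
  (π[c](S) ⋈[c=h] T) → 3

|E| = 3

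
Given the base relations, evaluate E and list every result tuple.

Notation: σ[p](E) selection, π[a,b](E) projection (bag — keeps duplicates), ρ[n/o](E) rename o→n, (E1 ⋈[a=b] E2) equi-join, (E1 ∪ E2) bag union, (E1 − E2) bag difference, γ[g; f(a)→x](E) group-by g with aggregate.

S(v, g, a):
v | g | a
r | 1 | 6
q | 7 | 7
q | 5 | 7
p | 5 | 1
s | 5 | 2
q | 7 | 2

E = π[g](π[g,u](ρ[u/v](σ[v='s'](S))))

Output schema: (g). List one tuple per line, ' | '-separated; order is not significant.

Row counts bottom-up:
  S → 6
  σ[v='s'](S) → 1
  ρ[u/v](σ[v='s'](S)) → 1
  π[g,u](ρ[u/v](σ[v='s'](S))) → 1
  π[g](π[g,u](ρ[u/v](σ[v='s'](S)))) → 1

== RESULT ==
g
5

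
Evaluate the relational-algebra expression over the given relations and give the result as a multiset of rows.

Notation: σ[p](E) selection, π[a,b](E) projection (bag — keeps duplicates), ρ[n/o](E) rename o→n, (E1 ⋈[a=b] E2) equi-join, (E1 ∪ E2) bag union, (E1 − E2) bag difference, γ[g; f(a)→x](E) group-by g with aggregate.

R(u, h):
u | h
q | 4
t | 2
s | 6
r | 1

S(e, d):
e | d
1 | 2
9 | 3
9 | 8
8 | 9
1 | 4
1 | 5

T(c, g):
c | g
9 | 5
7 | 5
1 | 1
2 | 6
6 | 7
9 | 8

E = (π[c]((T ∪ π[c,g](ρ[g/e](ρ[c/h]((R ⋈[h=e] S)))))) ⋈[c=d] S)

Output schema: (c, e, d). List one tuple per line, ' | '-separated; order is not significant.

Row counts bottom-up:
  T → 6
  R → 4
  S → 6
  (R ⋈[h=e] S) → 3
  ρ[c/h]((R ⋈[h=e] S)) → 3
  ρ[g/e](ρ[c/h]((R ⋈[h=e] S))) → 3
  π[c,g](ρ[g/e](ρ[c/h]((R ⋈[h=e] S)))) → 3
  (T ∪ π[c,g](ρ[g/e](ρ[c/h]((R ⋈[h=e] S))))) → 9
  π[c]((T ∪ π[c,g](ρ[g/e](ρ[c/h]((R ⋈[h=e] S)))))) → 9
  S → 6
  (π[c]((T ∪ π[c,g](ρ[g/e](ρ[c/h]((R ⋈[h=e] S)))))) ⋈[c=d] S) → 3

== RESULT ==
c | e | d
2 | 1 | 2
9 | 8 | 9
9 | 8 | 9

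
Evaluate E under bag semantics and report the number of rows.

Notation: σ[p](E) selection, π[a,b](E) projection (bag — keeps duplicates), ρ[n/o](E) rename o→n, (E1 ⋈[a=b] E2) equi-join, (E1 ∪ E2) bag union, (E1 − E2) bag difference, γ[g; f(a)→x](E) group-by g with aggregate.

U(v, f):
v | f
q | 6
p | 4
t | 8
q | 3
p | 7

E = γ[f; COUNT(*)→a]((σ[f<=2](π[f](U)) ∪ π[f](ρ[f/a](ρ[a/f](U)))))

Per-node cardinality:
  U → 5
  π[f](U) → 5
  σ[f<=2](π[f](U)) → 0
  U → 5
  ρ[a/f](U) → 5
  ρ[f/a](ρ[a/f](U)) → 5
  π[f](ρ[f/a](ρ[a/f](U))) → 5
  (σ[f<=2](π[f](U)) ∪ π[f](ρ[f/a](ρ[a/f](U)))) → 5
  γ[f; COUNT(*)→a]((σ[f<=2](π[f](U)) ∪ π[f](ρ[f/a](ρ[a/f](U))))) → 5

|E| = 5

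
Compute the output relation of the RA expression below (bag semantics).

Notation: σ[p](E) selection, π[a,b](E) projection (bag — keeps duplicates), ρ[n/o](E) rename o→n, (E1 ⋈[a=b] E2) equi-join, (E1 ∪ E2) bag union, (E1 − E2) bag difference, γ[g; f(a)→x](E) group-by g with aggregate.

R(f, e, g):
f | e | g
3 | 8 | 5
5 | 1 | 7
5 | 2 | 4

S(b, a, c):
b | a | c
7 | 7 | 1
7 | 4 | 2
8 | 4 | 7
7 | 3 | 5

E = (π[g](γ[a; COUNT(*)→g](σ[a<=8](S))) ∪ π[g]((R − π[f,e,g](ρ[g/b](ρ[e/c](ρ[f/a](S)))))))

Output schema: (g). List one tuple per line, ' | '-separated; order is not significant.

Stepwise |·|:
  S → 4
  σ[a<=8](S) → 4
  γ[a; COUNT(*)→g](σ[a<=8](S)) → 3
  π[g](γ[a; COUNT(*)→g](σ[a<=8](S))) → 3
  R → 3
  S → 4
  ρ[f/a](S) → 4
  ρ[e/c](ρ[f/a](S)) → 4
  ρ[g/b](ρ[e/c](ρ[f/a](S))) → 4
  π[f,e,g](ρ[g/b](ρ[e/c](ρ[f/a](S)))) → 4
  (R − π[f,e,g](ρ[g/b](ρ[e/c](ρ[f/a](S))))) → 3
  π[g]((R − π[f,e,g](ρ[g/b](ρ[e/c](ρ[f/a](S)))))) → 3
  (π[g](γ[a; COUNT(*)→g](σ[a<=8](S))) ∪ π[g]((R − π[f,e,g](ρ[g/b](ρ[e/c](ρ[f/a](S))))))) → 6

== RESULT ==
g
1
1
2
4
5
7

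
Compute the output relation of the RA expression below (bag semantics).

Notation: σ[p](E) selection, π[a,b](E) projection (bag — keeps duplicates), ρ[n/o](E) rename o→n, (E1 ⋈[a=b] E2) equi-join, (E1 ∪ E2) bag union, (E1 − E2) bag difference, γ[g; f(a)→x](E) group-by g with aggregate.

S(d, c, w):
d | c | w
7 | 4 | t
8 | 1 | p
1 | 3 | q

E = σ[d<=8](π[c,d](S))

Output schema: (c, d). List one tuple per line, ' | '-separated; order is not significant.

Per-node cardinality:
  S → 3
  π[c,d](S) → 3
  σ[d<=8](π[c,d](S)) → 3

== RESULT ==
c | d
1 | 8
3 | 1
4 | 7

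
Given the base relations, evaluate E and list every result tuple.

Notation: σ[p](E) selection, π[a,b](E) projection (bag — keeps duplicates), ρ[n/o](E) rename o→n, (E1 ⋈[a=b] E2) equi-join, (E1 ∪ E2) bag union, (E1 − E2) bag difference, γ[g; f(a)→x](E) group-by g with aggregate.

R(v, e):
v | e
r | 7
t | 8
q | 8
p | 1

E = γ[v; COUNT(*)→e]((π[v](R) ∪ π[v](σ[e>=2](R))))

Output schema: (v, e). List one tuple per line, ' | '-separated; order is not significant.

Subexpression sizes:
  R → 4
  π[v](R) → 4
  R → 4
  σ[e>=2](R) → 3
  π[v](σ[e>=2](R)) → 3
  (π[v](R) ∪ π[v](σ[e>=2](R))) → 7
  γ[v; COUNT(*)→e]((π[v](R) ∪ π[v](σ[e>=2](R)))) → 4

== RESULT ==
v | e
p | 1
q | 2
r | 2
t | 2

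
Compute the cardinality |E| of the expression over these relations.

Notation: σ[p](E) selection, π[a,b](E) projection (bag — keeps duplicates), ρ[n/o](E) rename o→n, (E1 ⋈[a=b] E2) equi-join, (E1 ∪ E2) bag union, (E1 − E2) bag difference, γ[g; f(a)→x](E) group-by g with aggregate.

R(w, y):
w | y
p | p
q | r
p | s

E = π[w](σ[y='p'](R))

Subexpression sizes:
  R → 3
  σ[y='p'](R) → 1
  π[w](σ[y='p'](R)) → 1

|E| = 1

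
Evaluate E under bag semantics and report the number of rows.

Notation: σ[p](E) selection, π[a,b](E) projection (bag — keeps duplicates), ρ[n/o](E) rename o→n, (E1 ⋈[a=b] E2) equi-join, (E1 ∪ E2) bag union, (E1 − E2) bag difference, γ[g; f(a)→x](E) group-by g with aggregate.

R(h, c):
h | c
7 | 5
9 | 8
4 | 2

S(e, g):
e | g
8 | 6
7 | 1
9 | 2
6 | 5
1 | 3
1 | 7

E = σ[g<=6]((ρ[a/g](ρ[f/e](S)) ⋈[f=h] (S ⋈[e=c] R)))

Row counts bottom-up:
  S → 6
  ρ[f/e](S) → 6
  ρ[a/g](ρ[f/e](S)) → 6
  S → 6
  R → 3
  (S ⋈[e=c] R) → 1
  (ρ[a/g](ρ[f/e](S)) ⋈[f=h] (S ⋈[e=c] R)) → 1
  σ[g<=6]((ρ[a/g](ρ[f/e](S)) ⋈[f=h] (S ⋈[e=c] R))) → 1

|E| = 1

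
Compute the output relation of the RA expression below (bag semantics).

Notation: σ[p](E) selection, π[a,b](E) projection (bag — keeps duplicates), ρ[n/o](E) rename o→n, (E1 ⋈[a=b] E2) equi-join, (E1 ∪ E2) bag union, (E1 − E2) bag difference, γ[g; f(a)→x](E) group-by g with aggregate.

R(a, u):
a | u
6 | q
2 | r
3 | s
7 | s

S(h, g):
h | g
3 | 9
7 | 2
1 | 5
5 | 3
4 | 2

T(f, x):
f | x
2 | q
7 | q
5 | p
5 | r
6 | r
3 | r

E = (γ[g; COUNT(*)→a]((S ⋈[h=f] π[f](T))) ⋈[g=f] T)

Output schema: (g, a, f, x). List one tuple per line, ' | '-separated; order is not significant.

Per-node cardinality:
  S → 5
  T → 6
  π[f](T) → 6
  (S ⋈[h=f] π[f](T)) → 4
  γ[g; COUNT(*)→a]((S ⋈[h=f] π[f](T))) → 3
  T → 6
  (γ[g; COUNT(*)→a]((S ⋈[h=f] π[f](T))) ⋈[g=f] T) → 2

== RESULT ==
g | a | f | x
2 | 1 | 2 | q
3 | 2 | 3 | r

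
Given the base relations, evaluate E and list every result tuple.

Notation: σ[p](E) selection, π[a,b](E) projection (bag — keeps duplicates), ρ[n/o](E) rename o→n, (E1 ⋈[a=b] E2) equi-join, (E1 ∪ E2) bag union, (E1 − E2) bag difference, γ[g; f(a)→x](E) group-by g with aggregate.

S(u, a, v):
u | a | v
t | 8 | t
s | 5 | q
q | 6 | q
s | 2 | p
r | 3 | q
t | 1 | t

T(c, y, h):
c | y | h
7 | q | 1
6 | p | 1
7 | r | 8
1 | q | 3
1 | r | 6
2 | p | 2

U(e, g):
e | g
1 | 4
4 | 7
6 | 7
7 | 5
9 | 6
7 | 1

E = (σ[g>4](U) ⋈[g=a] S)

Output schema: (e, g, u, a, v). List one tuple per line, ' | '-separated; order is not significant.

Per-node cardinality:
  U → 6
  σ[g>4](U) → 4
  S → 6
  (σ[g>4](U) ⋈[g=a] S) → 2

== RESULT ==
e | g | u | a | v
7 | 5 | s | 5 | q
9 | 6 | q | 6 | q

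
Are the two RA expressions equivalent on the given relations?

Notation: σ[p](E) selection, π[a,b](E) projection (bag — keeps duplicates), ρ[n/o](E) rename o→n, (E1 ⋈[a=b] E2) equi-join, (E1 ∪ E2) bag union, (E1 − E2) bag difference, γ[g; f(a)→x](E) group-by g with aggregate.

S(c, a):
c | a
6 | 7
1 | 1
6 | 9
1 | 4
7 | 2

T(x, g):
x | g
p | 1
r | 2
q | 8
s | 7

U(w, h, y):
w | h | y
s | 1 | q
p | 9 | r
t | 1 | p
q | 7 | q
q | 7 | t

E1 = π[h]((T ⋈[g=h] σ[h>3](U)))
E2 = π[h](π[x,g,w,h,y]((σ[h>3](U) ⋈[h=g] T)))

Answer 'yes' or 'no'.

E1 per-node cardinality:
  T → 4
  U → 5
  σ[h>3](U) → 3
  (T ⋈[g=h] σ[h>3](U)) → 2
  π[h]((T ⋈[g=h] σ[h>3](U))) → 2
E2 per-node cardinality:
  U → 5
  σ[h>3](U) → 3
  T → 4
  (σ[h>3](U) ⋈[h=g] T) → 2
  π[x,g,w,h,y]((σ[h>3](U) ⋈[h=g] T)) → 2
  π[h](π[x,g,w,h,y]((σ[h>3](U) ⋈[h=g] T))) → 2

E1 and E2 produce the same multiset:
h
7
7

yes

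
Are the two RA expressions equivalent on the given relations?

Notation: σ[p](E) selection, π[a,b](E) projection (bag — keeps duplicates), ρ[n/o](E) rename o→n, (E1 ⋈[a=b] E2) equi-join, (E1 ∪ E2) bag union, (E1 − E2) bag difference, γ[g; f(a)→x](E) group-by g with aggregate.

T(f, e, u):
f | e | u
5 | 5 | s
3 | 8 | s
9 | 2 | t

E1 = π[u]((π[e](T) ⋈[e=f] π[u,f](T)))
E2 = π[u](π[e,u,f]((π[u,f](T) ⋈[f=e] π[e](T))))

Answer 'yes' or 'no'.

E1 stepwise |·|:
  T → 3
  π[e](T) → 3
  T → 3
  π[u,f](T) → 3
  (π[e](T) ⋈[e=f] π[u,f](T)) → 1
  π[u]((π[e](T) ⋈[e=f] π[u,f](T))) → 1
E2 stepwise |·|:
  T → 3
  π[u,f](T) → 3
  T → 3
  π[e](T) → 3
  (π[u,f](T) ⋈[f=e] π[e](T)) → 1
  π[e,u,f]((π[u,f](T) ⋈[f=e] π[e](T))) → 1
  π[u](π[e,u,f]((π[u,f](T) ⋈[f=e] π[e](T)))) → 1

E1 and E2 produce the same multiset:
u
s

yes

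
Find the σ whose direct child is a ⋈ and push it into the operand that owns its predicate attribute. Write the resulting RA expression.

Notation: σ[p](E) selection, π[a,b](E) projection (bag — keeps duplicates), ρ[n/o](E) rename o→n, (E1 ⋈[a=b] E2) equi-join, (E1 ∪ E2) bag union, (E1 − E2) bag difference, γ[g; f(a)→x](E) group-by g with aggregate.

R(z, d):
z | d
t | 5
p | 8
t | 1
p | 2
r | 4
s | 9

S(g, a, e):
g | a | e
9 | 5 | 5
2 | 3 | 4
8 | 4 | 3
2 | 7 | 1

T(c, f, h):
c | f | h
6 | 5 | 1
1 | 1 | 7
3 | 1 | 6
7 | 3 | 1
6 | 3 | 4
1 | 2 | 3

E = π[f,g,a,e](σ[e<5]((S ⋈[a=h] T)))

σ filters on e, owned by the left side.
E' = π[f,g,a,e]((σ[e<5](S) ⋈[a=h] T))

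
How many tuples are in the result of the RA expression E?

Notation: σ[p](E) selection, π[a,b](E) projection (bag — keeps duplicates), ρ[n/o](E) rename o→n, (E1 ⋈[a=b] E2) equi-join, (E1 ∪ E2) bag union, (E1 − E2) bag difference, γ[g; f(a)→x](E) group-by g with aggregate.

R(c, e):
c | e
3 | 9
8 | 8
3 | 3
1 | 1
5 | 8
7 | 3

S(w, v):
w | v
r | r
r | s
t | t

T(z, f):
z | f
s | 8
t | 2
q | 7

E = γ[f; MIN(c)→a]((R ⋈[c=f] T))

Stepwise |·|:
  R → 6
  T → 3
  (R ⋈[c=f] T) → 2
  γ[f; MIN(c)→a]((R ⋈[c=f] T)) → 2

|E| = 2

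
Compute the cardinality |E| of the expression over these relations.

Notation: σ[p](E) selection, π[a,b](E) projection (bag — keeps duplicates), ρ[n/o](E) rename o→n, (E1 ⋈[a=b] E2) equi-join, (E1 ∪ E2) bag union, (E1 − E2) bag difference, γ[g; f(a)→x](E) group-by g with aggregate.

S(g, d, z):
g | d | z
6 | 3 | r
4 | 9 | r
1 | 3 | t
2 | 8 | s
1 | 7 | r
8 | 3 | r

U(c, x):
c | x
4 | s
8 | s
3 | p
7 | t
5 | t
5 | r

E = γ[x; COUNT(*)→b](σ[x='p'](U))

Subexpression sizes:
  U → 6
  σ[x='p'](U) → 1
  γ[x; COUNT(*)→b](σ[x='p'](U)) → 1

|E| = 1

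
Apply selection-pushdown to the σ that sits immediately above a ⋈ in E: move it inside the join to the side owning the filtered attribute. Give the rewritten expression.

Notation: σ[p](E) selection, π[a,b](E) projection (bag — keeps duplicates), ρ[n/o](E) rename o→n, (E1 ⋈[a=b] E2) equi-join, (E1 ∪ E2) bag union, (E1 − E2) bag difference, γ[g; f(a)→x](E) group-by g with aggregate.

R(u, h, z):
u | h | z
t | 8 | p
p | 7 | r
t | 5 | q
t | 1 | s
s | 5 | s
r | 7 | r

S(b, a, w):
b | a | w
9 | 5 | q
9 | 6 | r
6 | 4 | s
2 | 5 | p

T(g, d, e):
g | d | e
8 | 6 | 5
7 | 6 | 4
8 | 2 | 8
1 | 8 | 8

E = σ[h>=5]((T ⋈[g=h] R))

σ filters on h, owned by the right side.
E' = (T ⋈[g=h] σ[h>=5](R))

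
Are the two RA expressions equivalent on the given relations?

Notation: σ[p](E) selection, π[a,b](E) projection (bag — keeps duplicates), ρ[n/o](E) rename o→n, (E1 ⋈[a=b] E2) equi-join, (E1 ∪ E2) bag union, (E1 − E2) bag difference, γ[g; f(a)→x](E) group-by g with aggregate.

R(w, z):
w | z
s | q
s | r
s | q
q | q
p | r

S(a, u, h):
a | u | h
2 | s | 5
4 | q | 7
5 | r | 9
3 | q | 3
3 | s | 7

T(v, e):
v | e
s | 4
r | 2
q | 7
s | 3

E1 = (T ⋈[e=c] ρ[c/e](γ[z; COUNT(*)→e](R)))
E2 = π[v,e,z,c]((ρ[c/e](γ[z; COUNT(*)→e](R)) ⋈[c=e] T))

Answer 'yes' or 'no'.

E1 stepwise |·|:
  T → 4
  R → 5
  γ[z; COUNT(*)→e](R) → 2
  ρ[c/e](γ[z; COUNT(*)→e](R)) → 2
  (T ⋈[e=c] ρ[c/e](γ[z; COUNT(*)→e](R))) → 2
E2 stepwise |·|:
  R → 5
  γ[z; COUNT(*)→e](R) → 2
  ρ[c/e](γ[z; COUNT(*)→e](R)) → 2
  T → 4
  (ρ[c/e](γ[z; COUNT(*)→e](R)) ⋈[c=e] T) → 2
  π[v,e,z,c]((ρ[c/e](γ[z; COUNT(*)→e](R)) ⋈[c=e] T)) → 2

E1 and E2 produce the same multiset:
v | e | z | c
r | 2 | r | 2
s | 3 | q | 3

yes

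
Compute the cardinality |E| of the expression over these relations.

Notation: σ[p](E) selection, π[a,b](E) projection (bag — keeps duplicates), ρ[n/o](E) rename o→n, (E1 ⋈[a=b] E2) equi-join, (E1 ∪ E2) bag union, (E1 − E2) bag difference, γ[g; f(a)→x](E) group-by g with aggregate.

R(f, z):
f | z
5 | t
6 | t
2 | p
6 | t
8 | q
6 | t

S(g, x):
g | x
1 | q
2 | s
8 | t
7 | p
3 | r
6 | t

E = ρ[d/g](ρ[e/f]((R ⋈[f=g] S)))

Stepwise |·|:
  R → 6
  S → 6
  (R ⋈[f=g] S) → 5
  ρ[e/f]((R ⋈[f=g] S)) → 5
  ρ[d/g](ρ[e/f]((R ⋈[f=g] S))) → 5

|E| = 5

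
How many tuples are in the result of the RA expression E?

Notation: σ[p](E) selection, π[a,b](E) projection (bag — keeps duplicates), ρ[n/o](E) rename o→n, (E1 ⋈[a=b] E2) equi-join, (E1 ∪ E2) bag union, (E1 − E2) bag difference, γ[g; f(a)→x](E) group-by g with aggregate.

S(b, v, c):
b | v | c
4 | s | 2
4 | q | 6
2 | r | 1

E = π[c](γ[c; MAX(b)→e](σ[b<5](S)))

Per-node cardinality:
  S → 3
  σ[b<5](S) → 3
  γ[c; MAX(b)→e](σ[b<5](S)) → 3
  π[c](γ[c; MAX(b)→e](σ[b<5](S))) → 3

|E| = 3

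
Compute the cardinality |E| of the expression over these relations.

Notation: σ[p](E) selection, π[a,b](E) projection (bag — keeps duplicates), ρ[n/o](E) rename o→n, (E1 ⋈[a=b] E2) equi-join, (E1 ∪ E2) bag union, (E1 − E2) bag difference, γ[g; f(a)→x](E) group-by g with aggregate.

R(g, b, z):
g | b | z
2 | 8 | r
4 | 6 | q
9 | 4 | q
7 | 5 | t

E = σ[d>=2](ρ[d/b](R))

Stepwise |·|:
  R → 4
  ρ[d/b](R) → 4
  σ[d>=2](ρ[d/b](R)) → 4

|E| = 4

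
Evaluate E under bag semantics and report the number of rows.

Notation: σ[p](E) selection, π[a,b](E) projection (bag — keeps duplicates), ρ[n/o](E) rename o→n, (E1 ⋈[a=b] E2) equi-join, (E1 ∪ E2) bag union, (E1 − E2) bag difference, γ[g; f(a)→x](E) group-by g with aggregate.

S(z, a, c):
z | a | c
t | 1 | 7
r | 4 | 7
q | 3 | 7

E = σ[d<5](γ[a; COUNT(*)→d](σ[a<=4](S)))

Stepwise |·|:
  S → 3
  σ[a<=4](S) → 3
  γ[a; COUNT(*)→d](σ[a<=4](S)) → 3
  σ[d<5](γ[a; COUNT(*)→d](σ[a<=4](S))) → 3

|E| = 3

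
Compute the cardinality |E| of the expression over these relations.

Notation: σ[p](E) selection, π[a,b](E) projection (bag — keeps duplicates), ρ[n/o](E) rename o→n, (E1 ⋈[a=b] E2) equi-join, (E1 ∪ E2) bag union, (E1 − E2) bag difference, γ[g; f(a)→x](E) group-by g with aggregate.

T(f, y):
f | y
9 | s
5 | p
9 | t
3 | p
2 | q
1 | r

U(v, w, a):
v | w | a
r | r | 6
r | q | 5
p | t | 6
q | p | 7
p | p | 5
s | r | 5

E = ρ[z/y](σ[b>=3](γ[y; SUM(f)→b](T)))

Stepwise |·|:
  T → 6
  γ[y; SUM(f)→b](T) → 5
  σ[b>=3](γ[y; SUM(f)→b](T)) → 3
  ρ[z/y](σ[b>=3](γ[y; SUM(f)→b](T))) → 3

|E| = 3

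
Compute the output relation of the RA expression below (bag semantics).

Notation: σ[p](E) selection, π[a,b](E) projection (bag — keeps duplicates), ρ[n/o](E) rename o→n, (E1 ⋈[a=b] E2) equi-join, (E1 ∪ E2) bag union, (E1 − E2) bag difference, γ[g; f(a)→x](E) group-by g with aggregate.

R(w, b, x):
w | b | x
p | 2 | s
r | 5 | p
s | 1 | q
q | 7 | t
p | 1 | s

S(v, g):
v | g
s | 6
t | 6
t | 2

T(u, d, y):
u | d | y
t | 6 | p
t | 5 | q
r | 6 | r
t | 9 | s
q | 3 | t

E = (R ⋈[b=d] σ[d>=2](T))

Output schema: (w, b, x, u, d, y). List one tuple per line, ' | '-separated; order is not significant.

Subexpression sizes:
  R → 5
  T → 5
  σ[d>=2](T) → 5
  (R ⋈[b=d] σ[d>=2](T)) → 1

== RESULT ==
w | b | x | u | d | y
r | 5 | p | t | 5 | q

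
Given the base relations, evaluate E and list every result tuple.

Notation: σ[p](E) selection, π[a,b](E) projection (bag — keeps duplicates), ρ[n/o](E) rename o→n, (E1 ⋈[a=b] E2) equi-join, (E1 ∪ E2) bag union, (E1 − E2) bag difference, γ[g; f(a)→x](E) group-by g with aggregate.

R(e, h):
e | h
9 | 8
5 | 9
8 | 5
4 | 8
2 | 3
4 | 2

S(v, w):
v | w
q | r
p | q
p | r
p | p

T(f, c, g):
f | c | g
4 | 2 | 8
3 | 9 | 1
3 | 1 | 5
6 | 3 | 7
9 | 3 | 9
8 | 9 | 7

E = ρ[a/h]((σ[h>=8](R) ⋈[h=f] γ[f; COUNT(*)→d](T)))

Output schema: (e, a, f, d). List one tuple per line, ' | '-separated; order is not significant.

Stepwise |·|:
  R → 6
  σ[h>=8](R) → 3
  T → 6
  γ[f; COUNT(*)→d](T) → 5
  (σ[h>=8](R) ⋈[h=f] γ[f; COUNT(*)→d](T)) → 3
  ρ[a/h]((σ[h>=8](R) ⋈[h=f] γ[f; COUNT(*)→d](T))) → 3

== RESULT ==
e | a | f | d
4 | 8 | 8 | 1
5 | 9 | 9 | 1
9 | 8 | 8 | 1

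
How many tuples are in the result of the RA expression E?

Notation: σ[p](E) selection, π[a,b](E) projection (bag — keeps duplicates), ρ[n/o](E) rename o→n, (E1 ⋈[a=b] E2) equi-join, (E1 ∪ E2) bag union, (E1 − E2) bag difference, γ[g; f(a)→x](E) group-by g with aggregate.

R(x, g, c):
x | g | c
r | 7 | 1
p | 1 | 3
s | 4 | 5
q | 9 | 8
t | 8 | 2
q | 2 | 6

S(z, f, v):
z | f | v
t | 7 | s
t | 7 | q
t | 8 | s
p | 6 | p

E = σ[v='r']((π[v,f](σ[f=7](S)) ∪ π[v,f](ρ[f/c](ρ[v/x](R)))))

Subexpression sizes:
  S → 4
  σ[f=7](S) → 2
  π[v,f](σ[f=7](S)) → 2
  R → 6
  ρ[v/x](R) → 6
  ρ[f/c](ρ[v/x](R)) → 6
  π[v,f](ρ[f/c](ρ[v/x](R))) → 6
  (π[v,f](σ[f=7](S)) ∪ π[v,f](ρ[f/c](ρ[v/x](R)))) → 8
  σ[v='r']((π[v,f](σ[f=7](S)) ∪ π[v,f](ρ[f/c](ρ[v/x](R))))) → 1

|E| = 1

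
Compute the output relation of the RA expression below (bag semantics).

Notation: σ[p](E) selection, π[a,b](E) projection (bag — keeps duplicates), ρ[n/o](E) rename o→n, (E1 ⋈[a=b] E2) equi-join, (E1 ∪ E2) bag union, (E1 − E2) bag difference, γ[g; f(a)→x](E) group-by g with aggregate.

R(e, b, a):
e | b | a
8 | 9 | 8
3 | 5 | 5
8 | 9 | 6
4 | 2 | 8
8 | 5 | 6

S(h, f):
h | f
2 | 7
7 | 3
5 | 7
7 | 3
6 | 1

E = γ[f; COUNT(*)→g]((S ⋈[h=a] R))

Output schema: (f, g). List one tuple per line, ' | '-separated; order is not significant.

Row counts bottom-up:
  S → 5
  R → 5
  (S ⋈[h=a] R) → 3
  γ[f; COUNT(*)→g]((S ⋈[h=a] R)) → 2

== RESULT ==
f | g
1 | 2
7 | 1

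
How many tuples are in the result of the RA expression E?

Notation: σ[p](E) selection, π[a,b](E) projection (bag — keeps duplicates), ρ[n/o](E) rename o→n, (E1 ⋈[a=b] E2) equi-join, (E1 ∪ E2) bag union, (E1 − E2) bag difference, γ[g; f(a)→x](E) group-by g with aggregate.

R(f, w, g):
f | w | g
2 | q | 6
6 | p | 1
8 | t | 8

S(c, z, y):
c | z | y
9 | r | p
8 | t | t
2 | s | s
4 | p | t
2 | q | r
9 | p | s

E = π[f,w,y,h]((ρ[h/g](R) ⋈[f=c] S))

Subexpression sizes:
  R → 3
  ρ[h/g](R) → 3
  S → 6
  (ρ[h/g](R) ⋈[f=c] S) → 3
  π[f,w,y,h]((ρ[h/g](R) ⋈[f=c] S)) → 3

|E| = 3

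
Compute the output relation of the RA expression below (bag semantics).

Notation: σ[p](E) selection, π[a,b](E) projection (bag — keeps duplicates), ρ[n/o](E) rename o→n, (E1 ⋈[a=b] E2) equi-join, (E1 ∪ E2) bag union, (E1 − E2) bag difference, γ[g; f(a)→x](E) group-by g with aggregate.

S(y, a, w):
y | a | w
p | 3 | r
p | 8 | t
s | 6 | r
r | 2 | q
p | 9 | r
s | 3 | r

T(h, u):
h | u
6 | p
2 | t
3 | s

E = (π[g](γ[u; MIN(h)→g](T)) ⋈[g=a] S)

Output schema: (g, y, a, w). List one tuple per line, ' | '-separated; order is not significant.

Subexpression sizes:
  T → 3
  γ[u; MIN(h)→g](T) → 3
  π[g](γ[u; MIN(h)→g](T)) → 3
  S → 6
  (π[g](γ[u; MIN(h)→g](T)) ⋈[g=a] S) → 4

== RESULT ==
g | y | a | w
2 | r | 2 | q
3 | p | 3 | r
3 | s | 3 | r
6 | s | 6 | r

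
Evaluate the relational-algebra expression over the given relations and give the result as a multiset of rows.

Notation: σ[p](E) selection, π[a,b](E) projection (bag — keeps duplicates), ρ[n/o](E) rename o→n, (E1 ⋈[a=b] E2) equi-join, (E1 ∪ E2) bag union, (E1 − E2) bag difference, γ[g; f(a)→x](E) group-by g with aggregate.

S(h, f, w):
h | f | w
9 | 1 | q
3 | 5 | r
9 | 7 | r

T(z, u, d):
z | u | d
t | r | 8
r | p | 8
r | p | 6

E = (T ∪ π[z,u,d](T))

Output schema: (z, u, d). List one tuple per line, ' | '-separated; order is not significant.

Per-node cardinality:
  T → 3
  T → 3
  π[z,u,d](T) → 3
  (T ∪ π[z,u,d](T)) → 6

== RESULT ==
z | u | d
r | p | 6
r | p | 6
r | p | 8
r | p | 8
t | r | 8
t | r | 8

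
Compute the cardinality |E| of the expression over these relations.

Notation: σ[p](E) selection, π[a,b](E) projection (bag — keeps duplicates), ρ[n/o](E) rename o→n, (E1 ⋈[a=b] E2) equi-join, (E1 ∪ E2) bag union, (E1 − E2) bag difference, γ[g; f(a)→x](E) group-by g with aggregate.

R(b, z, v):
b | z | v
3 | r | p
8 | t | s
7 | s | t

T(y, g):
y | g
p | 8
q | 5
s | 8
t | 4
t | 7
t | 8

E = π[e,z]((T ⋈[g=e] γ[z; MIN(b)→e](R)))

Stepwise |·|:
  T → 6
  R → 3
  γ[z; MIN(b)→e](R) → 3
  (T ⋈[g=e] γ[z; MIN(b)→e](R)) → 4
  π[e,z]((T ⋈[g=e] γ[z; MIN(b)→e](R))) → 4

|E| = 4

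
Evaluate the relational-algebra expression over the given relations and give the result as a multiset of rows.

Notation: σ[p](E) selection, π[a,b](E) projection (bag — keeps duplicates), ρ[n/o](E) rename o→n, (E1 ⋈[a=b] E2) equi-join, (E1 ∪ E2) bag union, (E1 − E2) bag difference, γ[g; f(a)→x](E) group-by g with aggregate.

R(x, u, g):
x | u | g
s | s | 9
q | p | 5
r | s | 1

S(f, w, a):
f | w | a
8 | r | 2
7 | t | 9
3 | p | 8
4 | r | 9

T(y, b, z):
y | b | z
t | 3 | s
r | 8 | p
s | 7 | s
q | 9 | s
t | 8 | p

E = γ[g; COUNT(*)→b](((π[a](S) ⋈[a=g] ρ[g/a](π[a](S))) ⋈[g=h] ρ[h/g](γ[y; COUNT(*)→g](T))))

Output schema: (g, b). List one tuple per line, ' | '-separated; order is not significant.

Row counts bottom-up:
  S → 4
  π[a](S) → 4
  S → 4
  π[a](S) → 4
  ρ[g/a](π[a](S)) → 4
  (π[a](S) ⋈[a=g] ρ[g/a](π[a](S))) → 6
  T → 5
  γ[y; COUNT(*)→g](T) → 4
  ρ[h/g](γ[y; COUNT(*)→g](T)) → 4
  ((π[a](S) ⋈[a=g] ρ[g/a](π[a](S))) ⋈[g=h] ρ[h/g](γ[y; COUNT(*)→g](T))) → 1
  γ[g; COUNT(*)→b](((π[a](S) ⋈[a=g] ρ[g/a](π[a](S))) ⋈[g=h] ρ[h/g](γ[y; COUNT(*)→g](T)))) → 1

== RESULT ==
g | b
2 | 1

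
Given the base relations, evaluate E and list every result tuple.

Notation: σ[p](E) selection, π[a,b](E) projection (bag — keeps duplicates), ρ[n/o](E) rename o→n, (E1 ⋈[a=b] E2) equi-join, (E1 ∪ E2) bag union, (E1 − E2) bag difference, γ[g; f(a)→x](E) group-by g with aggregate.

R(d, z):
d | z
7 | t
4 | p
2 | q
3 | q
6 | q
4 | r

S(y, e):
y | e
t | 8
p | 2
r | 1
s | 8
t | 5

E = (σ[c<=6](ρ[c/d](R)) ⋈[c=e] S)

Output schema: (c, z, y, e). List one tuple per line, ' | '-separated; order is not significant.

Per-node cardinality:
  R → 6
  ρ[c/d](R) → 6
  σ[c<=6](ρ[c/d](R)) → 5
  S → 5
  (σ[c<=6](ρ[c/d](R)) ⋈[c=e] S) → 1

== RESULT ==
c | z | y | e
2 | q | p | 2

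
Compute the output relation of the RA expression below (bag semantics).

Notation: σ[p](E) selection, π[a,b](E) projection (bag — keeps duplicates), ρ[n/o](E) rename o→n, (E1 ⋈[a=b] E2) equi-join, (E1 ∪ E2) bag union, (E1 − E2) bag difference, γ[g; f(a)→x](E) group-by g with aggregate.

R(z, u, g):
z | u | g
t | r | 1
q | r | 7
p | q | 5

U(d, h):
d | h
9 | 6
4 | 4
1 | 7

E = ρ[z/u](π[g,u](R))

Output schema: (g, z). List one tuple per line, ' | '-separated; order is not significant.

Row counts bottom-up:
  R → 3
  π[g,u](R) → 3
  ρ[z/u](π[g,u](R)) → 3

== RESULT ==
g | z
1 | r
5 | q
7 | r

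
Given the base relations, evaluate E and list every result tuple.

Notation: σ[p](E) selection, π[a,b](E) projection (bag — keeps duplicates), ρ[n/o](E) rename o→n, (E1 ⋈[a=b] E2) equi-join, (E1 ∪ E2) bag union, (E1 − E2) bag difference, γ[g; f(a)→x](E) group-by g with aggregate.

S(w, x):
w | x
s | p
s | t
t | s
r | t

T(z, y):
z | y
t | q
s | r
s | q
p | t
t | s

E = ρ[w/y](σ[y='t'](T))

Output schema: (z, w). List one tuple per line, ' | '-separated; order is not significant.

Row counts bottom-up:
  T → 5
  σ[y='t'](T) → 1
  ρ[w/y](σ[y='t'](T)) → 1

== RESULT ==
z | w
p | t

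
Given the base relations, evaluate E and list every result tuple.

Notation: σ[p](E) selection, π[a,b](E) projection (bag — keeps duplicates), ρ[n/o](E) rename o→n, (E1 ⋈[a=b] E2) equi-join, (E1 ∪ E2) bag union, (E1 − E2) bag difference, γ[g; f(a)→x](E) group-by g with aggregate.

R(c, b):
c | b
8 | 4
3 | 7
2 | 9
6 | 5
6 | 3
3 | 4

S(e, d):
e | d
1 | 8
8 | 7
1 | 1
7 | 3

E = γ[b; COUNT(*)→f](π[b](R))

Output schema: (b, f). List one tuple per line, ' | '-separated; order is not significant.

Per-node cardinality:
  R → 6
  π[b](R) → 6
  γ[b; COUNT(*)→f](π[b](R)) → 5

== RESULT ==
b | f
3 | 1
4 | 2
5 | 1
7 | 1
9 | 1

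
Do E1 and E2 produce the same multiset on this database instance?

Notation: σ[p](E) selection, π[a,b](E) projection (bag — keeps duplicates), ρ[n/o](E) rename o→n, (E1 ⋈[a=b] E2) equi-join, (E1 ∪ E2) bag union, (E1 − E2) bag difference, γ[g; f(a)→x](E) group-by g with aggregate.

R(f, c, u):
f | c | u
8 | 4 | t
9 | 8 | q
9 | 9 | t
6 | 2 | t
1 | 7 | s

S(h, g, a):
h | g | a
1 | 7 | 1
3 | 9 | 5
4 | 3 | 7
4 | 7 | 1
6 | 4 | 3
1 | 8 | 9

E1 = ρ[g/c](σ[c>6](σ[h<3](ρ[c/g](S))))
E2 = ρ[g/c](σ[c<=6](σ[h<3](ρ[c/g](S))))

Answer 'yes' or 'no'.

E1 subexpression sizes:
  S → 6
  ρ[c/g](S) → 6
  σ[h<3](ρ[c/g](S)) → 2
  σ[c>6](σ[h<3](ρ[c/g](S))) → 2
  ρ[g/c](σ[c>6](σ[h<3](ρ[c/g](S)))) → 2
E2 subexpression sizes:
  S → 6
  ρ[c/g](S) → 6
  σ[h<3](ρ[c/g](S)) → 2
  σ[c<=6](σ[h<3](ρ[c/g](S))) → 0
  ρ[g/c](σ[c<=6](σ[h<3](ρ[c/g](S)))) → 0

E1 result:
h | g | a
1 | 7 | 1
1 | 8 | 9
E2 result:
h | g | a
(0 rows)
Witness: (1, 8, 9) appears 1× in E1 but 0× in E2.

no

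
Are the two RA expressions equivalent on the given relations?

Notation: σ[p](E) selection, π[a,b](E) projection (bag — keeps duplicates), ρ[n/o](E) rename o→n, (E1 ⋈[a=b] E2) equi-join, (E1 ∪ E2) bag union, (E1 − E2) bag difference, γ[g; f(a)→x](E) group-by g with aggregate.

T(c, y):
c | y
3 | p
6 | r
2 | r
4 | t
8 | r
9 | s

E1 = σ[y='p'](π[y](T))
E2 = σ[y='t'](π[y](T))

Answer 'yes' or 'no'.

E1 per-node cardinality:
  T → 6
  π[y](T) → 6
  σ[y='p'](π[y](T)) → 1
E2 per-node cardinality:
  T → 6
  π[y](T) → 6
  σ[y='t'](π[y](T)) → 1

E1 result:
y
p
E2 result:
y
t
Witness: ('p',) appears 1× in E1 but 0× in E2.

no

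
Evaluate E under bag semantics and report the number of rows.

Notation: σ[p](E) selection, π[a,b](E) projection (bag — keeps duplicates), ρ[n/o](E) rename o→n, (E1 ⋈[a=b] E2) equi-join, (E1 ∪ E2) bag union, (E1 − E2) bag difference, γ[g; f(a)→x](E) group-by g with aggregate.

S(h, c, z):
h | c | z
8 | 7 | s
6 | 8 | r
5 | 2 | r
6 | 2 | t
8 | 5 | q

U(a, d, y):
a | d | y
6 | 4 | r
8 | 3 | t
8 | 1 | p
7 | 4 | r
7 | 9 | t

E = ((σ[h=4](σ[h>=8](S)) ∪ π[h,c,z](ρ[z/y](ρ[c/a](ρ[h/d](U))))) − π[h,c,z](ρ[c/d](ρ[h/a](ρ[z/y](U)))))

Stepwise |·|:
  S → 5
  σ[h>=8](S) → 2
  σ[h=4](σ[h>=8](S)) → 0
  U → 5
  ρ[h/d](U) → 5
  ρ[c/a](ρ[h/d](U)) → 5
  ρ[z/y](ρ[c/a](ρ[h/d](U))) → 5
  π[h,c,z](ρ[z/y](ρ[c/a](ρ[h/d](U)))) → 5
  (σ[h=4](σ[h>=8](S)) ∪ π[h,c,z](ρ[z/y](ρ[c/a](ρ[h/d](U))))) → 5
  U → 5
  ρ[z/y](U) → 5
  ρ[h/a](ρ[z/y](U)) → 5
  ρ[c/d](ρ[h/a](ρ[z/y](U))) → 5
  π[h,c,z](ρ[c/d](ρ[h/a](ρ[z/y](U)))) → 5
  ((σ[h=4](σ[h>=8](S)) ∪ π[h,c,z](ρ[z/y](ρ[c/a](ρ[h/d](U))))) − π[h,c,z](ρ[c/d](ρ[h/a](ρ[z/y](U))))) → 5

|E| = 5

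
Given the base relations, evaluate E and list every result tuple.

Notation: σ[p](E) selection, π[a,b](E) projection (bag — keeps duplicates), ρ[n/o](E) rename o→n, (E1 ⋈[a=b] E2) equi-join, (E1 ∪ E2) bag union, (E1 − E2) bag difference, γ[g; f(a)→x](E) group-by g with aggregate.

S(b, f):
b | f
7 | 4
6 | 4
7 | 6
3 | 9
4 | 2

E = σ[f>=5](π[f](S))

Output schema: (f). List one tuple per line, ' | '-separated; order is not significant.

Subexpression sizes:
  S → 5
  π[f](S) → 5
  σ[f>=5](π[f](S)) → 2

== RESULT ==
f
6
9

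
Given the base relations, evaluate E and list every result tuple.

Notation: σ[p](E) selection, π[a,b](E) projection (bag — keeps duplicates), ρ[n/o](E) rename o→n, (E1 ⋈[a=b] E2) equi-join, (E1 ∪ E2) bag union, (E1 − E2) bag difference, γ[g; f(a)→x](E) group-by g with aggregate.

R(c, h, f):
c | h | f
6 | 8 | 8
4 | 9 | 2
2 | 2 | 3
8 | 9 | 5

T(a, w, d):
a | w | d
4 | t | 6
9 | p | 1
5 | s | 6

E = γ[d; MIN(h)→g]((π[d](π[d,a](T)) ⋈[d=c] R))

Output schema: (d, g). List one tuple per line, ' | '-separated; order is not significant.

Subexpression sizes:
  T → 3
  π[d,a](T) → 3
  π[d](π[d,a](T)) → 3
  R → 4
  (π[d](π[d,a](T)) ⋈[d=c] R) → 2
  γ[d; MIN(h)→g]((π[d](π[d,a](T)) ⋈[d=c] R)) → 1

== RESULT ==
d | g
6 | 8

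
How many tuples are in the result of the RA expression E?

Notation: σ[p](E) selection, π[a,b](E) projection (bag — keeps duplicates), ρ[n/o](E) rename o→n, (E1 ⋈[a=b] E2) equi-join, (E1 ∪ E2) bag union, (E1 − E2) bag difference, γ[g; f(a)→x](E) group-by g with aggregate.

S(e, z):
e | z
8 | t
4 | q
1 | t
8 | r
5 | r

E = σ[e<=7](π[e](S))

Row counts bottom-up:
  S → 5
  π[e](S) → 5
  σ[e<=7](π[e](S)) → 3

|E| = 3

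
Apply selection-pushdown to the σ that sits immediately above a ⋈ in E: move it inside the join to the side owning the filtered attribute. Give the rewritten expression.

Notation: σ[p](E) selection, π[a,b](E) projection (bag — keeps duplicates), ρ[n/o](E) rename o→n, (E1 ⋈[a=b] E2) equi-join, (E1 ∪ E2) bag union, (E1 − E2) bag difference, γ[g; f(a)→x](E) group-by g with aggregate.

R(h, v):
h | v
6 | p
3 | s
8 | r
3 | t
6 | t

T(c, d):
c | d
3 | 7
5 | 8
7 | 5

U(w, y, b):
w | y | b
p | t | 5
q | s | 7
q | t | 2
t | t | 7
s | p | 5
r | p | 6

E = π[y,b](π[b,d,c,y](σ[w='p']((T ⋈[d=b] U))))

σ filters on w, owned by the right side.
E' = π[y,b](π[b,d,c,y]((T ⋈[d=b] σ[w='p'](U))))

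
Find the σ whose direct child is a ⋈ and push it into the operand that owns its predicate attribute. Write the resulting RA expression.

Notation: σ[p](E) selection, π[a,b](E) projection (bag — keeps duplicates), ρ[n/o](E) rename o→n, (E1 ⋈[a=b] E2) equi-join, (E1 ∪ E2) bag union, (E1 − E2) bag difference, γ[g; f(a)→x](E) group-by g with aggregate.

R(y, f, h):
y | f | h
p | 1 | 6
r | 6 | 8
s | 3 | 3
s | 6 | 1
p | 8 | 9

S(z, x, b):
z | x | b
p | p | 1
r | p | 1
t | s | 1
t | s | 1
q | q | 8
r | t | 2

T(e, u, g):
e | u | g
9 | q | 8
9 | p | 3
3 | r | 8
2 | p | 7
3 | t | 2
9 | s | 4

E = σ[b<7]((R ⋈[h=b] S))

σ filters on b, owned by the right side.
E' = (R ⋈[h=b] σ[b<7](S))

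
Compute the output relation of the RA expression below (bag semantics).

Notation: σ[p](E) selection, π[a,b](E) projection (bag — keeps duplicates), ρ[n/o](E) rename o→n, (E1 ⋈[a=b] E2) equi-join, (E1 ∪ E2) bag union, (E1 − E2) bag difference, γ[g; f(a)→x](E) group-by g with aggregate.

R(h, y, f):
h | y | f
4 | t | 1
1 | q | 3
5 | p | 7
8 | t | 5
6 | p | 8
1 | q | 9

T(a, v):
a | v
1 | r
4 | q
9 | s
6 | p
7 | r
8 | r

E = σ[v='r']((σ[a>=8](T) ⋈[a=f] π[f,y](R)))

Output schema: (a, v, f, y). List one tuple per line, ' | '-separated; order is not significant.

Stepwise |·|:
  T → 6
  σ[a>=8](T) → 2
  R → 6
  π[f,y](R) → 6
  (σ[a>=8](T) ⋈[a=f] π[f,y](R)) → 2
  σ[v='r']((σ[a>=8](T) ⋈[a=f] π[f,y](R))) → 1

== RESULT ==
a | v | f | y
8 | r | 8 | p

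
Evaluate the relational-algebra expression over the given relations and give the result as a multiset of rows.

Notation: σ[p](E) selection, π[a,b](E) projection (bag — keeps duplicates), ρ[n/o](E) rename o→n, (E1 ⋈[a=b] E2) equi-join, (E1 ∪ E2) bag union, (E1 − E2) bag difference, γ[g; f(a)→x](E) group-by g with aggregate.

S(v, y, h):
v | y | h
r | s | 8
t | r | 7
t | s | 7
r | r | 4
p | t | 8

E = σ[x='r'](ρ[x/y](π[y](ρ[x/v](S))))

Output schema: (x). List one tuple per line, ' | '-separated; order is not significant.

Row counts bottom-up:
  S → 5
  ρ[x/v](S) → 5
  π[y](ρ[x/v](S)) → 5
  ρ[x/y](π[y](ρ[x/v](S))) → 5
  σ[x='r'](ρ[x/y](π[y](ρ[x/v](S)))) → 2

== RESULT ==
x
r
r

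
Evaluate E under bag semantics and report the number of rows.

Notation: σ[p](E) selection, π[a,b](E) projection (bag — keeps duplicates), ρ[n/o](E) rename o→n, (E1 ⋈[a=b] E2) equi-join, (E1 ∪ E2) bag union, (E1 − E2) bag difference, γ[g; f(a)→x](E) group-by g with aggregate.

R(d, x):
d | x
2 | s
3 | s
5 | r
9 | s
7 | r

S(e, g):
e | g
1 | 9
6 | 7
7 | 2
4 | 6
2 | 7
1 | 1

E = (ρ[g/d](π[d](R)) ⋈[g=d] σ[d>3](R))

Stepwise |·|:
  R → 5
  π[d](R) → 5
  ρ[g/d](π[d](R)) → 5
  R → 5
  σ[d>3](R) → 3
  (ρ[g/d](π[d](R)) ⋈[g=d] σ[d>3](R)) → 3

|E| = 3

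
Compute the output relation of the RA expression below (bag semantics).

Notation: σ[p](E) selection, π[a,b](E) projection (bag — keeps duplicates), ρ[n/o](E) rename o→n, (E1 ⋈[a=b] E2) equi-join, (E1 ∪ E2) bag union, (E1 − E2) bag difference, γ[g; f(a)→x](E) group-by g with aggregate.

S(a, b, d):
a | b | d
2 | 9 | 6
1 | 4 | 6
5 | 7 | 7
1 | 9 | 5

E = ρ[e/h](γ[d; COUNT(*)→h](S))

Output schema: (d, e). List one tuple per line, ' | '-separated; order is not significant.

Per-node cardinality:
  S → 4
  γ[d; COUNT(*)→h](S) → 3
  ρ[e/h](γ[d; COUNT(*)→h](S)) → 3

== RESULT ==
d | e
5 | 1
6 | 2
7 | 1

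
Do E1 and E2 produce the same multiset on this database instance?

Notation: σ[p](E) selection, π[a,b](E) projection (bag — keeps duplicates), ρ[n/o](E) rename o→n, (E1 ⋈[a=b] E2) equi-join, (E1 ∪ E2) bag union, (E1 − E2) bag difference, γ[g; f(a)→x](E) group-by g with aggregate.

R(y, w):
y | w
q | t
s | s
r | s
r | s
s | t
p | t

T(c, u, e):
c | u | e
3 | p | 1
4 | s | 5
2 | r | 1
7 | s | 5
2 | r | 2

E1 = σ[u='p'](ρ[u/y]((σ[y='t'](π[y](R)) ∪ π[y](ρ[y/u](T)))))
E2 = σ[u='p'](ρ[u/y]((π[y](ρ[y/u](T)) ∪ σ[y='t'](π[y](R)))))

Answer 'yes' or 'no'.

E1 subexpression sizes:
  R → 6
  π[y](R) → 6
  σ[y='t'](π[y](R)) → 0
  T → 5
  ρ[y/u](T) → 5
  π[y](ρ[y/u](T)) → 5
  (σ[y='t'](π[y](R)) ∪ π[y](ρ[y/u](T))) → 5
  ρ[u/y]((σ[y='t'](π[y](R)) ∪ π[y](ρ[y/u](T)))) → 5
  σ[u='p'](ρ[u/y]((σ[y='t'](π[y](R)) ∪ π[y](ρ[y/u](T))))) → 1
E2 subexpression sizes:
  T → 5
  ρ[y/u](T) → 5
  π[y](ρ[y/u](T)) → 5
  R → 6
  π[y](R) → 6
  σ[y='t'](π[y](R)) → 0
  (π[y](ρ[y/u](T)) ∪ σ[y='t'](π[y](R))) → 5
  ρ[u/y]((π[y](ρ[y/u](T)) ∪ σ[y='t'](π[y](R)))) → 5
  σ[u='p'](ρ[u/y]((π[y](ρ[y/u](T)) ∪ σ[y='t'](π[y](R))))) → 1

E1 and E2 produce the same multiset:
u
p

yes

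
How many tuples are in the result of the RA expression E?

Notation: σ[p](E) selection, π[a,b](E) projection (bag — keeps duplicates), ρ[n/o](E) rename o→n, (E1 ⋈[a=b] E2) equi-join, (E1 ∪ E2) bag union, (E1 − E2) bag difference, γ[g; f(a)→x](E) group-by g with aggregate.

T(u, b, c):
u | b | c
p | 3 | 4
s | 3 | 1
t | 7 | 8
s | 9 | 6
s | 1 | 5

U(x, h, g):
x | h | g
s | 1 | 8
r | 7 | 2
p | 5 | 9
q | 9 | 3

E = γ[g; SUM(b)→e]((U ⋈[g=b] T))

Stepwise |·|:
  U → 4
  T → 5
  (U ⋈[g=b] T) → 3
  γ[g; SUM(b)→e]((U ⋈[g=b] T)) → 2

|E| = 2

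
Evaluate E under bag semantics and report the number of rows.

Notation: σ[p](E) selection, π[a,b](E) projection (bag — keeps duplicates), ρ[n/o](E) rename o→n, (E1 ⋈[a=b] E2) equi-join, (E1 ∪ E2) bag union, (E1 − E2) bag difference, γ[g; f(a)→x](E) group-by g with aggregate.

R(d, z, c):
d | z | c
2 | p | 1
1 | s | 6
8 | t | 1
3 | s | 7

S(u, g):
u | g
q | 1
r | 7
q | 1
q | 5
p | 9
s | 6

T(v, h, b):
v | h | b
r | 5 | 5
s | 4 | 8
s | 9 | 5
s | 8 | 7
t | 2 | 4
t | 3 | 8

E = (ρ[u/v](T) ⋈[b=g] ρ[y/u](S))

Per-node cardinality:
  T → 6
  ρ[u/v](T) → 6
  S → 6
  ρ[y/u](S) → 6
  (ρ[u/v](T) ⋈[b=g] ρ[y/u](S)) → 3

|E| = 3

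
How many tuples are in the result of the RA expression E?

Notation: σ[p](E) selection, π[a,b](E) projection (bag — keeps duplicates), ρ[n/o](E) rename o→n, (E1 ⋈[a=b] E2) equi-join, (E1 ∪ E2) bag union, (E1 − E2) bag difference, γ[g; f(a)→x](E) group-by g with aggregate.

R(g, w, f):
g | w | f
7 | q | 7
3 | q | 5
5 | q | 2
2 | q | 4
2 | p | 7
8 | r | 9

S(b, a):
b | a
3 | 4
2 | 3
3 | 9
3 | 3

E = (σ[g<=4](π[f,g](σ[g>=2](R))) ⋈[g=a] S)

Row counts bottom-up:
  R → 6
  σ[g>=2](R) → 6
  π[f,g](σ[g>=2](R)) → 6
  σ[g<=4](π[f,g](σ[g>=2](R))) → 3
  S → 4
  (σ[g<=4](π[f,g](σ[g>=2](R))) ⋈[g=a] S) → 2

|E| = 2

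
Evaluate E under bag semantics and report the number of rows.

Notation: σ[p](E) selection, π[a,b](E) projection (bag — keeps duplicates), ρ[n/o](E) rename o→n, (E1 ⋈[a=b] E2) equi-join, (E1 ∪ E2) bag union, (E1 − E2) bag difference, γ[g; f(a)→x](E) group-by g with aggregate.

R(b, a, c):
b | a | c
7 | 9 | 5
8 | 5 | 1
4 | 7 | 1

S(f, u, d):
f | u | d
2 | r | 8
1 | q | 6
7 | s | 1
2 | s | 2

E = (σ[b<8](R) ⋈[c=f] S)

Row counts bottom-up:
  R → 3
  σ[b<8](R) → 2
  S → 4
  (σ[b<8](R) ⋈[c=f] S) → 1

|E| = 1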